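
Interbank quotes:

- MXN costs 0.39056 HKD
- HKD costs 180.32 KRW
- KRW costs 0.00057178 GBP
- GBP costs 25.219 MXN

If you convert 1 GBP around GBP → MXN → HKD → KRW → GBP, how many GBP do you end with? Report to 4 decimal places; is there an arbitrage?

1.0155 (arbitrage exists)

Around GBP → MXN → HKD → KRW → GBP: 1 × 25.219 × 0.39056 × 180.32 × 0.00057178 = 1.015520
Product > 1; profitable direction is GBP → MXN → HKD → KRW → GBP.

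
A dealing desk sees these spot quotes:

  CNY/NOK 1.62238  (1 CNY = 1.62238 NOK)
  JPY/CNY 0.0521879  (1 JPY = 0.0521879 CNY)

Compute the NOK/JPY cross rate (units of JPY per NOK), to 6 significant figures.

NOK/JPY = 11.8108

1 NOK ÷ 1.62238 = 0.616378 CNY
0.616378 CNY ÷ 0.0521879 = 11.8108 JPY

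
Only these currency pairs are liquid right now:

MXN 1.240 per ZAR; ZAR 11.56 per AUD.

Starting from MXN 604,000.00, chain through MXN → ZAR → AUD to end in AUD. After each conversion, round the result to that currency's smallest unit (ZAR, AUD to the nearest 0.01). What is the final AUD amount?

MXN 604,000.00 ÷ 1.240 = ZAR 487,096.77
ZAR 487,096.77 ÷ 11.56 = AUD 42,136.40

AUD 42,136.40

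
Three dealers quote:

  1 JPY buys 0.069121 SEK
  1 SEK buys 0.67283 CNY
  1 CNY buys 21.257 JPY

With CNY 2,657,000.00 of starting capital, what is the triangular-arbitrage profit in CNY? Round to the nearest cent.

Profit: CNY 30,659.34

Profitable loop is CNY → SEK → JPY → CNY:
CNY 2,657,000.00 ÷ 0.67283 = SEK 3,948,991.57
SEK 3,948,991.57 ÷ 0.069121 = JPY 57,131,575
JPY 57,131,575 ÷ 21.257 = CNY 2,687,659.34
Profit = CNY 2,687,659.34 − CNY 2,657,000.00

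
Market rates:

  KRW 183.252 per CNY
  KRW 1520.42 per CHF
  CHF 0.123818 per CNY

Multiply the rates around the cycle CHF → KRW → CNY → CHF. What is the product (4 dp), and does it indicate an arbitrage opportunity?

Around CHF → KRW → CNY → CHF: 1 × 1520.42 ÷ 183.252 × 0.123818 = 1.027303
Product > 1; profitable direction is CHF → KRW → CNY → CHF.

1.0273 (arbitrage exists)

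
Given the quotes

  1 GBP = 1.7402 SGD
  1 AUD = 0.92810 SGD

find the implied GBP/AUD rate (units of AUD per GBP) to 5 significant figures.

GBP/AUD = 1.8750

1 GBP × 1.7402 = 1.7402 SGD
1.7402 SGD ÷ 0.92810 = 1.87501 AUD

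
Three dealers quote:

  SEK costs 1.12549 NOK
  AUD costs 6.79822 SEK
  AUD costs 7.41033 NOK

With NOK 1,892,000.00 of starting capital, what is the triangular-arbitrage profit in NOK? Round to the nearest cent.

Profit: NOK 61,531.59

Profitable loop is NOK → AUD → SEK → NOK:
NOK 1,892,000.00 ÷ 7.41033 = AUD 255,319.26
AUD 255,319.26 × 6.79822 = SEK 1,735,716.53
SEK 1,735,716.53 × 1.12549 = NOK 1,953,531.59
Profit = NOK 1,953,531.59 − NOK 1,892,000.00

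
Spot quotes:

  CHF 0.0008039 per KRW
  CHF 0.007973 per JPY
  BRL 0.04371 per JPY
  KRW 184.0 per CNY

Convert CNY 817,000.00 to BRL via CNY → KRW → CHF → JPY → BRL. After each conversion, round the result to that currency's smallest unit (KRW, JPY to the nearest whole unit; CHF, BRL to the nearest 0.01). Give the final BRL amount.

BRL 662,523.00

CNY 817,000.00 × 184.0 = KRW 150,328,000
KRW 150,328,000 × 0.0008039 = CHF 120,848.68
CHF 120,848.68 ÷ 0.007973 = JPY 15,157,241
JPY 15,157,241 × 0.04371 = BRL 662,523.00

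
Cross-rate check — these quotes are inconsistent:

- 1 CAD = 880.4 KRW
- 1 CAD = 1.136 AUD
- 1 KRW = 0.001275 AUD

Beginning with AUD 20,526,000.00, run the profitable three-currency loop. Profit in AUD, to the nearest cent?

Profitable loop is AUD → KRW → CAD → AUD:
AUD 20,526,000.00 ÷ 0.001275 = KRW 16,098,823,529
KRW 16,098,823,529 ÷ 880.4 = CAD 18,285,805.92
CAD 18,285,805.92 × 1.136 = AUD 20,772,675.52
Profit = AUD 20,772,675.52 − AUD 20,526,000.00

Profit: AUD 246,675.52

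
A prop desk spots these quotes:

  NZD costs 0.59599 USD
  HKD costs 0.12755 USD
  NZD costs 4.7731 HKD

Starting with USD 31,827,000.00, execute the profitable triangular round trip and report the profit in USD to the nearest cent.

Profit: USD 684,553.92

Profitable loop is USD → NZD → HKD → USD:
USD 31,827,000.00 ÷ 0.59599 = NZD 53,401,902.72
NZD 53,401,902.72 × 4.7731 = HKD 254,892,621.86
HKD 254,892,621.86 × 0.12755 = USD 32,511,553.92
Profit = USD 32,511,553.92 − USD 31,827,000.00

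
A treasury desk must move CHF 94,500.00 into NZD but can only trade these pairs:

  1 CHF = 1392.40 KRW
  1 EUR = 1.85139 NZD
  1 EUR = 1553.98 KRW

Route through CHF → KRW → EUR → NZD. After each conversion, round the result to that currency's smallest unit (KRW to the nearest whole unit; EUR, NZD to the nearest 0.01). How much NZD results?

CHF 94,500.00 × 1392.40 = KRW 131,581,800
KRW 131,581,800 ÷ 1553.98 = EUR 84,674.06
EUR 84,674.06 × 1.85139 = NZD 156,764.71

NZD 156,764.71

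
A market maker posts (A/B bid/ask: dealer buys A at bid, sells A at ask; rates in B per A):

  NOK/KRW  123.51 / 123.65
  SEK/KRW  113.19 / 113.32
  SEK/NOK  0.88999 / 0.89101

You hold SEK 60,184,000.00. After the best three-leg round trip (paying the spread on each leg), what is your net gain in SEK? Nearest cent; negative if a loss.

Best loop SEK → KRW → NOK → SEK:
SEK 60,184,000.00 × 113.19 (sell SEK at bid) = KRW 6,812,226,960
KRW 6,812,226,960 ÷ 123.65 (buy NOK at ask) = NOK 55,092,818.12
NOK 55,092,818.12 ÷ 0.89101 (buy SEK at ask) = SEK 61,831,874.07

Net profit: SEK 1,647,874.07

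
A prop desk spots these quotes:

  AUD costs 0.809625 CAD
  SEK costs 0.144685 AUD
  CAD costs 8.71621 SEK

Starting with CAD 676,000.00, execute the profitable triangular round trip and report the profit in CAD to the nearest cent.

Profit: CAD 14,210.88

Profitable loop is CAD → SEK → AUD → CAD:
CAD 676,000.00 × 8.71621 = SEK 5,892,157.96
SEK 5,892,157.96 × 0.144685 = AUD 852,506.87
AUD 852,506.87 × 0.809625 = CAD 690,210.88
Profit = CAD 690,210.88 − CAD 676,000.00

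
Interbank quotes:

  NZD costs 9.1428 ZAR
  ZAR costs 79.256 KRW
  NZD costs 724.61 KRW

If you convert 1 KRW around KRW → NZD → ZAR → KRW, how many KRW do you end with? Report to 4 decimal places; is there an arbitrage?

1.0000 (no arbitrage)

Around KRW → NZD → ZAR → KRW: 1 ÷ 724.61 × 9.1428 × 79.256 = 1.000016
Product ≈ 1 (deviation 0.002%, within rounding noise).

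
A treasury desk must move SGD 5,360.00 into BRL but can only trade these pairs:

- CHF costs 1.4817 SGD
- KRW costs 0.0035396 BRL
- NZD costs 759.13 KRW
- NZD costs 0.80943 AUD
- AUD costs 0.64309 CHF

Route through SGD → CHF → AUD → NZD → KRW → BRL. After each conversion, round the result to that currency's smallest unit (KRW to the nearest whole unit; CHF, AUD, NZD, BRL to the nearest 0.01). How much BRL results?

SGD 5,360.00 ÷ 1.4817 = CHF 3,617.47
CHF 3,617.47 ÷ 0.64309 = AUD 5,625.14
AUD 5,625.14 ÷ 0.80943 = NZD 6,949.51
NZD 6,949.51 × 759.13 = KRW 5,275,582
KRW 5,275,582 × 0.0035396 = BRL 18,673.45

BRL 18,673.45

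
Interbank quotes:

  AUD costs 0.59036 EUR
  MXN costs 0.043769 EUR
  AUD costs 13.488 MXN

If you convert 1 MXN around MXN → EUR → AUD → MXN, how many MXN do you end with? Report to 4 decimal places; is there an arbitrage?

1.0000 (no arbitrage)

Around MXN → EUR → AUD → MXN: 1 × 0.043769 ÷ 0.59036 × 13.488 = 0.999994
Product ≈ 1 (deviation 0.001%, within rounding noise).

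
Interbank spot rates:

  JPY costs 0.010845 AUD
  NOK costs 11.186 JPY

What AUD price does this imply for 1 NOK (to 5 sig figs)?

1 NOK × 11.186 = 11.186 JPY
11.186 JPY × 0.010845 = 0.121312 AUD

NOK/AUD = 0.12131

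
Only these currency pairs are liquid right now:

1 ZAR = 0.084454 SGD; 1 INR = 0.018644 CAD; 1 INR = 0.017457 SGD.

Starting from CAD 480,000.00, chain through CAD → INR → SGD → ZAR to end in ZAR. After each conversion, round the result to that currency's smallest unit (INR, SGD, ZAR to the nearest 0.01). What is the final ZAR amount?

ZAR 5,321,713.95

CAD 480,000.00 ÷ 0.018644 = INR 25,745,548.17
INR 25,745,548.17 × 0.017457 = SGD 449,440.03
SGD 449,440.03 ÷ 0.084454 = ZAR 5,321,713.95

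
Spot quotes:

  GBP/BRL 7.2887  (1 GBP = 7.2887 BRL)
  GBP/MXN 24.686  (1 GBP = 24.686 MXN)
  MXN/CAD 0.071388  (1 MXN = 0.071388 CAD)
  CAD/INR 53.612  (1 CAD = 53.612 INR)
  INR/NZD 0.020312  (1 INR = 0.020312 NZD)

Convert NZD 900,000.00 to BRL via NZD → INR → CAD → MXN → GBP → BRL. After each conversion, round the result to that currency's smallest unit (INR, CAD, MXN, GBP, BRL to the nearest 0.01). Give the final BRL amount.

NZD 900,000.00 ÷ 0.020312 = INR 44,308,782.99
INR 44,308,782.99 ÷ 53.612 = CAD 826,471.37
CAD 826,471.37 ÷ 0.071388 = MXN 11,577,175.02
MXN 11,577,175.02 ÷ 24.686 = GBP 468,977.36
GBP 468,977.36 × 7.2887 = BRL 3,418,235.28

BRL 3,418,235.28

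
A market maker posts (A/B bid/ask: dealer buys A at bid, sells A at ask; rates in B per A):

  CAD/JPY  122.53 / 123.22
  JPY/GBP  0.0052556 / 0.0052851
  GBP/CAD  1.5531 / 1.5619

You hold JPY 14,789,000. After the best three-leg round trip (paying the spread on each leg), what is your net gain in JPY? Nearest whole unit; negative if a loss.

Best loop JPY → GBP → CAD → JPY:
JPY 14,789,000 × 0.0052556 (sell JPY at bid) = GBP 77,725.07
GBP 77,725.07 × 1.5531 (sell GBP at bid) = CAD 120,714.80
CAD 120,714.80 × 122.53 (sell CAD at bid) = JPY 14,791,185

Net profit: JPY 2,185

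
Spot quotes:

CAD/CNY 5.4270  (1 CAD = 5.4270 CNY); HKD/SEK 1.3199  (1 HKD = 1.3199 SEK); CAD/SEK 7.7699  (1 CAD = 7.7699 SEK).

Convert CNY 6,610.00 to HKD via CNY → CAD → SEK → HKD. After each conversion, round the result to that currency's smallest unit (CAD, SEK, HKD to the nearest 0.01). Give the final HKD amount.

HKD 7,169.92

CNY 6,610.00 ÷ 5.4270 = CAD 1,217.98
CAD 1,217.98 × 7.7699 = SEK 9,463.58
SEK 9,463.58 ÷ 1.3199 = HKD 7,169.92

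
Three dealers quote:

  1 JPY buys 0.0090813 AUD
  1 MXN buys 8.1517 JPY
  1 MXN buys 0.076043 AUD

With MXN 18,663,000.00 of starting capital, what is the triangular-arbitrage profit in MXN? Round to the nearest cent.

Profit: MXN 507,987.63

Profitable loop is MXN → AUD → JPY → MXN:
MXN 18,663,000.00 × 0.076043 = AUD 1,419,190.51
AUD 1,419,190.51 ÷ 0.0090813 = JPY 156,276,140
JPY 156,276,140 ÷ 8.1517 = MXN 19,170,987.63
Profit = MXN 19,170,987.63 − MXN 18,663,000.00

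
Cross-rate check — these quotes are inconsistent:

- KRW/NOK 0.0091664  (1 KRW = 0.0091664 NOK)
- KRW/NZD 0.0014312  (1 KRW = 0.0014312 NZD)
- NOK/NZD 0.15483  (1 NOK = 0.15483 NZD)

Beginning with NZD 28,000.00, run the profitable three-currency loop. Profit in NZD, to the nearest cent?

Profit: NZD 236.08

Profitable loop is NZD → NOK → KRW → NZD:
NZD 28,000.00 ÷ 0.15483 = NOK 180,843.51
NOK 180,843.51 ÷ 0.0091664 = KRW 19,728,956
KRW 19,728,956 × 0.0014312 = NZD 28,236.08
Profit = NZD 28,236.08 − NZD 28,000.00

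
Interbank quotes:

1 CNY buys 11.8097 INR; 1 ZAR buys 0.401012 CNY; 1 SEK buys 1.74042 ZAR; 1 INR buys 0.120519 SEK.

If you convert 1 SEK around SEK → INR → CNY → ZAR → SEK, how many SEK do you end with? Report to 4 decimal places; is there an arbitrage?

1.0067 (arbitrage exists)

Around SEK → INR → CNY → ZAR → SEK: 1 ÷ 0.120519 ÷ 11.8097 ÷ 0.401012 ÷ 1.74042 = 1.006686
Product > 1; profitable direction is SEK → INR → CNY → ZAR → SEK.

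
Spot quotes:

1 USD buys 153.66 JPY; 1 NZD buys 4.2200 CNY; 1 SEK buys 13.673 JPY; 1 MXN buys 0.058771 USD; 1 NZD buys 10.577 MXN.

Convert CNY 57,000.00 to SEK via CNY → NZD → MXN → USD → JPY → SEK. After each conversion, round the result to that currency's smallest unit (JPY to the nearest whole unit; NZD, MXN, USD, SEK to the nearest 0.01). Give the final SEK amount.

CNY 57,000.00 ÷ 4.2200 = NZD 13,507.11
NZD 13,507.11 × 10.577 = MXN 142,864.70
MXN 142,864.70 × 0.058771 = USD 8,396.30
USD 8,396.30 × 153.66 = JPY 1,290,175
JPY 1,290,175 ÷ 13.673 = SEK 94,359.32

SEK 94,359.32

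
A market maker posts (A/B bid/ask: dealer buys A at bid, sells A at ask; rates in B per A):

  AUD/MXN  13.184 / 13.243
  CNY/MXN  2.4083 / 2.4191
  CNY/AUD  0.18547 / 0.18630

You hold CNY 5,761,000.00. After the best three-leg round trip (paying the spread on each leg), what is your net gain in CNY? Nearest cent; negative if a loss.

Net profit: CNY 62,243.09

Best loop CNY → AUD → MXN → CNY:
CNY 5,761,000.00 × 0.18547 (sell CNY at bid) = AUD 1,068,492.67
AUD 1,068,492.67 × 13.184 (sell AUD at bid) = MXN 14,087,007.36
MXN 14,087,007.36 ÷ 2.4191 (buy CNY at ask) = CNY 5,823,243.09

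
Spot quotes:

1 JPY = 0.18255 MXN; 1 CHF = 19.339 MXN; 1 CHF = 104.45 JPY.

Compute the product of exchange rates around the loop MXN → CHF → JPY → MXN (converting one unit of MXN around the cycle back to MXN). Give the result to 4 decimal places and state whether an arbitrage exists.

Around MXN → CHF → JPY → MXN: 1 ÷ 19.339 × 104.45 × 0.18255 = 0.985953
Product < 1; profitable direction is MXN → JPY → CHF → MXN.

0.9860 (arbitrage exists)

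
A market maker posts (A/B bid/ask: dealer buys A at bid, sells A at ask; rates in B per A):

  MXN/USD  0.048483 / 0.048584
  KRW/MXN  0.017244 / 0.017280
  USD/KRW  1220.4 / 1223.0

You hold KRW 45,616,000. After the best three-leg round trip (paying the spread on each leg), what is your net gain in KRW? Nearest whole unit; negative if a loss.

Net profit: KRW 926,199

Best loop KRW → MXN → USD → KRW:
KRW 45,616,000 × 0.017244 (sell KRW at bid) = MXN 786,602.30
MXN 786,602.30 × 0.048483 (sell MXN at bid) = USD 38,136.84
USD 38,136.84 × 1220.4 (sell USD at bid) = KRW 46,542,199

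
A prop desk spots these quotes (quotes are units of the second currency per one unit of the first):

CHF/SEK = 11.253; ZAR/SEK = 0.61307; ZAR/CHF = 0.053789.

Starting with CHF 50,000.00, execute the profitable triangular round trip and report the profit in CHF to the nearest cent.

Profitable loop is CHF → ZAR → SEK → CHF:
CHF 50,000.00 ÷ 0.053789 = ZAR 929,558.09
ZAR 929,558.09 × 0.61307 = SEK 569,884.18
SEK 569,884.18 ÷ 11.253 = CHF 50,642.87
Profit = CHF 50,642.87 − CHF 50,000.00

Profit: CHF 642.87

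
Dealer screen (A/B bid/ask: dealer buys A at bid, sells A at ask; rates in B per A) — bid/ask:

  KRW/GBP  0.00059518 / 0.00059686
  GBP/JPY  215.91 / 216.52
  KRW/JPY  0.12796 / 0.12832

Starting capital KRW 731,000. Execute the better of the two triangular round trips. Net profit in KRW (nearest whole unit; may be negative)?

Net profit: KRW 1,056

Best loop KRW → GBP → JPY → KRW:
KRW 731,000 × 0.00059518 (sell KRW at bid) = GBP 435.08
GBP 435.08 × 215.91 (sell GBP at bid) = JPY 93,937
JPY 93,937 ÷ 0.12832 (buy KRW at ask) = KRW 732,056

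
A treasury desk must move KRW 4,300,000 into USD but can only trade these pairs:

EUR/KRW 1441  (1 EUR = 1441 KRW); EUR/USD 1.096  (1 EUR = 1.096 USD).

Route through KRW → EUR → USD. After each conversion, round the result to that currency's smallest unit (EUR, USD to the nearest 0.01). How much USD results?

USD 3,270.51

KRW 4,300,000 ÷ 1441 = EUR 2,984.04
EUR 2,984.04 × 1.096 = USD 3,270.51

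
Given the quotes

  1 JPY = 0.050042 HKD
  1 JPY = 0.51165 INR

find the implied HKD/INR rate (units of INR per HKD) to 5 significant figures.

1 HKD ÷ 0.050042 = 19.9832 JPY
19.9832 JPY × 0.51165 = 10.2244 INR

HKD/INR = 10.224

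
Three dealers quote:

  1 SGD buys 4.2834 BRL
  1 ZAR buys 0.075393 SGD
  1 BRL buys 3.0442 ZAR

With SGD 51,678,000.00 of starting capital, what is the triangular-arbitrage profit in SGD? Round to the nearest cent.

Profit: SGD 888,959.60

Profitable loop is SGD → ZAR → BRL → SGD:
SGD 51,678,000.00 ÷ 0.075393 = ZAR 685,448,251.16
ZAR 685,448,251.16 ÷ 3.0442 = BRL 225,165,314.75
BRL 225,165,314.75 ÷ 4.2834 = SGD 52,566,959.60
Profit = SGD 52,566,959.60 − SGD 51,678,000.00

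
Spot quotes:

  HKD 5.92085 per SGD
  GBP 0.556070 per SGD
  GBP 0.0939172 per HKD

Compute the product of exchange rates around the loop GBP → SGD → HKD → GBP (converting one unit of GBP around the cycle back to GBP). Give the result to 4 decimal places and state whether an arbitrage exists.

Around GBP → SGD → HKD → GBP: 1 ÷ 0.556070 × 5.92085 × 0.0939172 = 0.999999
Product ≈ 1 (deviation 0.000%, within rounding noise).

1.0000 (no arbitrage)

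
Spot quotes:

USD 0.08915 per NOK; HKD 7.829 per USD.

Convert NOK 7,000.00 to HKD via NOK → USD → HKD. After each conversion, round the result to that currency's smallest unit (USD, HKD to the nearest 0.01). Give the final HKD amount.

HKD 4,885.69

NOK 7,000.00 × 0.08915 = USD 624.05
USD 624.05 × 7.829 = HKD 4,885.69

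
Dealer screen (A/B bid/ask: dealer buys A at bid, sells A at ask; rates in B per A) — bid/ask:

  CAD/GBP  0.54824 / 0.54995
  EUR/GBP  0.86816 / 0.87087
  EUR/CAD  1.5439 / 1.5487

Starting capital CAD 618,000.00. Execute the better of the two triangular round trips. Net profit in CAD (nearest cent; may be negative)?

Best loop CAD → EUR → GBP → CAD:
CAD 618,000.00 ÷ 1.5487 (buy EUR at ask) = EUR 399,044.36
EUR 399,044.36 × 0.86816 (sell EUR at bid) = GBP 346,434.35
GBP 346,434.35 ÷ 0.54995 (buy CAD at ask) = CAD 629,937.91

Net profit: CAD 11,937.91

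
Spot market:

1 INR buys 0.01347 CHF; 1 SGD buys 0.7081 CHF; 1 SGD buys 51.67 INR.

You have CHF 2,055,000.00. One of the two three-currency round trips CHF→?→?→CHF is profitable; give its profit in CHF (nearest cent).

Profitable loop is CHF → INR → SGD → CHF:
CHF 2,055,000.00 ÷ 0.01347 = INR 152,561,247.22
INR 152,561,247.22 ÷ 51.67 = SGD 2,952,607.84
SGD 2,952,607.84 × 0.7081 = CHF 2,090,741.61
Profit = CHF 2,090,741.61 − CHF 2,055,000.00

Profit: CHF 35,741.61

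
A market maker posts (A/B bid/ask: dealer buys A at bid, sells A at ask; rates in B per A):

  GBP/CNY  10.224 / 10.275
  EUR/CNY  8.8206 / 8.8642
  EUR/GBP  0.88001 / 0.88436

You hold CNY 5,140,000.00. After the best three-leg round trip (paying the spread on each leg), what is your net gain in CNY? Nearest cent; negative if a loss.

Best loop CNY → EUR → GBP → CNY:
CNY 5,140,000.00 ÷ 8.8642 (buy EUR at ask) = EUR 579,860.56
EUR 579,860.56 × 0.88001 (sell EUR at bid) = GBP 510,283.09
GBP 510,283.09 × 10.224 (sell GBP at bid) = CNY 5,217,134.35

Net profit: CNY 77,134.35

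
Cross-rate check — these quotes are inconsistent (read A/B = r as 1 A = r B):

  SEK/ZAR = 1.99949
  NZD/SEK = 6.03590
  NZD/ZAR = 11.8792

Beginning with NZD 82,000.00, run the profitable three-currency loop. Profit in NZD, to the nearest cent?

Profitable loop is NZD → SEK → ZAR → NZD:
NZD 82,000.00 × 6.03590 = SEK 494,943.80
SEK 494,943.80 × 1.99949 = ZAR 989,635.18
ZAR 989,635.18 ÷ 11.8792 = NZD 83,308.23
Profit = NZD 83,308.23 − NZD 82,000.00

Profit: NZD 1,308.23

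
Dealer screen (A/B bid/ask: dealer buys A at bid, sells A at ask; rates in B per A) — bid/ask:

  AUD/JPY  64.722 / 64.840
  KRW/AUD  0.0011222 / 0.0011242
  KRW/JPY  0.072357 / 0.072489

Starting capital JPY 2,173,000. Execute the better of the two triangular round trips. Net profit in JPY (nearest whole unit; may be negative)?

Net profit: JPY 4,258

Best loop JPY → KRW → AUD → JPY:
JPY 2,173,000 ÷ 0.072489 (buy KRW at ask) = KRW 29,976,962
KRW 29,976,962 × 0.0011222 (sell KRW at bid) = AUD 33,640.15
AUD 33,640.15 × 64.722 (sell AUD at bid) = JPY 2,177,258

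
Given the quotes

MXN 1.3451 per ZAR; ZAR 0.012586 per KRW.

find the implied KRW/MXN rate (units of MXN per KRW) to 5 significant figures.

1 KRW × 0.012586 = 0.012586 ZAR
0.012586 ZAR × 1.3451 = 0.0169294 MXN

KRW/MXN = 0.016929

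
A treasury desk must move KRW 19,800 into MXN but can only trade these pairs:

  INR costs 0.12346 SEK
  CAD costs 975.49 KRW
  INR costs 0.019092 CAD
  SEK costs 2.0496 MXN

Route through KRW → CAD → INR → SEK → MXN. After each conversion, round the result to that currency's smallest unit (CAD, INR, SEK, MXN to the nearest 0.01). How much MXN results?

MXN 269.05

KRW 19,800 ÷ 975.49 = CAD 20.30
CAD 20.30 ÷ 0.019092 = INR 1,063.27
INR 1,063.27 × 0.12346 = SEK 131.27
SEK 131.27 × 2.0496 = MXN 269.05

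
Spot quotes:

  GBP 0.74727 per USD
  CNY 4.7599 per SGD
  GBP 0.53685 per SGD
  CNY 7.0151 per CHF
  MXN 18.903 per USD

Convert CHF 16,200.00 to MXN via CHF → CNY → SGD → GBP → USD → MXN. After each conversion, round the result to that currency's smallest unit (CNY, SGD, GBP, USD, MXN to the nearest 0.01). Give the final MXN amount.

MXN 324,232.95

CHF 16,200.00 × 7.0151 = CNY 113,644.62
CNY 113,644.62 ÷ 4.7599 = SGD 23,875.42
SGD 23,875.42 × 0.53685 = GBP 12,817.52
GBP 12,817.52 ÷ 0.74727 = USD 17,152.46
USD 17,152.46 × 18.903 = MXN 324,232.95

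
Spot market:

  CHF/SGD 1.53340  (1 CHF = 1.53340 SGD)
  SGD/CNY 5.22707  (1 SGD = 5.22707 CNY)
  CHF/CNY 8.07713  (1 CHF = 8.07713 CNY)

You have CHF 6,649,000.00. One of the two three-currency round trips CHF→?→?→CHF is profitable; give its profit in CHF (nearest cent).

Profitable loop is CHF → CNY → SGD → CHF:
CHF 6,649,000.00 × 8.07713 = CNY 53,704,837.37
CNY 53,704,837.37 ÷ 5.22707 = SGD 10,274,367.35
SGD 10,274,367.35 ÷ 1.53340 = CHF 6,700,383.04
Profit = CHF 6,700,383.04 − CHF 6,649,000.00

Profit: CHF 51,383.04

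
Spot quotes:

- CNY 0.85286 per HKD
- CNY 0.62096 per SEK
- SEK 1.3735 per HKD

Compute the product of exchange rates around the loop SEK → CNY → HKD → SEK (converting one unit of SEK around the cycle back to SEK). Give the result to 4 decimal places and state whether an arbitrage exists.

Around SEK → CNY → HKD → SEK: 1 × 0.62096 ÷ 0.85286 × 1.3735 = 1.000033
Product ≈ 1 (deviation 0.003%, within rounding noise).

1.0000 (no arbitrage)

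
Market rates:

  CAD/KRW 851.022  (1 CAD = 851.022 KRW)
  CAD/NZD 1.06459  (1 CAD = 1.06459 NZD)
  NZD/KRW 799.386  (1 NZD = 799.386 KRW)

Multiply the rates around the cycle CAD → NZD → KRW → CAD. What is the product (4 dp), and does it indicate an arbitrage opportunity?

Around CAD → NZD → KRW → CAD: 1 × 1.06459 × 799.386 ÷ 851.022 = 0.999996
Product ≈ 1 (deviation 0.000%, within rounding noise).

1.0000 (no arbitrage)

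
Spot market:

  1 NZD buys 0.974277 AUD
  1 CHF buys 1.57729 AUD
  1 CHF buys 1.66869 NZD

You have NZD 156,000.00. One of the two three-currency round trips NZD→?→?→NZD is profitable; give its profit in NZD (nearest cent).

Profitable loop is NZD → AUD → CHF → NZD:
NZD 156,000.00 × 0.974277 = AUD 151,987.21
AUD 151,987.21 ÷ 1.57729 = CHF 96,359.71
CHF 96,359.71 × 1.66869 = NZD 160,794.49
Profit = NZD 160,794.49 − NZD 156,000.00

Profit: NZD 4,794.49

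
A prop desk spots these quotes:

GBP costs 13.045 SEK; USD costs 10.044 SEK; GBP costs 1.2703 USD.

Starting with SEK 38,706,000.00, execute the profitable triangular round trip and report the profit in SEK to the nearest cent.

Profitable loop is SEK → USD → GBP → SEK:
SEK 38,706,000.00 ÷ 10.044 = USD 3,853,643.97
USD 3,853,643.97 ÷ 1.2703 = GBP 3,033,648.72
GBP 3,033,648.72 × 13.045 = SEK 39,573,947.53
Profit = SEK 39,573,947.53 − SEK 38,706,000.00

Profit: SEK 867,947.53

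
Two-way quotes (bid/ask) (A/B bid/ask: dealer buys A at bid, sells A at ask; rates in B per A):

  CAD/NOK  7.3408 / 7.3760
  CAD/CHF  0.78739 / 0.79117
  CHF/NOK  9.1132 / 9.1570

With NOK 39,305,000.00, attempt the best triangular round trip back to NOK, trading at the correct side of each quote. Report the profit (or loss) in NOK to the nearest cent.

Net profit: NOK 521,135.52

Best loop NOK → CHF → CAD → NOK:
NOK 39,305,000.00 ÷ 9.1570 (buy CHF at ask) = CHF 4,292,344.65
CHF 4,292,344.65 ÷ 0.79117 (buy CAD at ask) = CAD 5,425,312.71
CAD 5,425,312.71 × 7.3408 (sell CAD at bid) = NOK 39,826,135.52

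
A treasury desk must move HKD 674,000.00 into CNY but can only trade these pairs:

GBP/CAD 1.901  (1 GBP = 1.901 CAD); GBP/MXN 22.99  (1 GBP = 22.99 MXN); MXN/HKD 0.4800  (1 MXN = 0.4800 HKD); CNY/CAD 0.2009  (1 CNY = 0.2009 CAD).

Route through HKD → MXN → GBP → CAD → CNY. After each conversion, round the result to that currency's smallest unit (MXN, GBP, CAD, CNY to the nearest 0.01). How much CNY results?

CNY 577,938.83

HKD 674,000.00 ÷ 0.4800 = MXN 1,404,166.67
MXN 1,404,166.67 ÷ 22.99 = GBP 61,077.28
GBP 61,077.28 × 1.901 = CAD 116,107.91
CAD 116,107.91 ÷ 0.2009 = CNY 577,938.83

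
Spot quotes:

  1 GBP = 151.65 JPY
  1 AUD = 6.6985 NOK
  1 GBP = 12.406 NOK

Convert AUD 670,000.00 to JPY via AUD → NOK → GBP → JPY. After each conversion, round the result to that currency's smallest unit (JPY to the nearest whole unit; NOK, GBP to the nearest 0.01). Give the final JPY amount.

JPY 54,860,910

AUD 670,000.00 × 6.6985 = NOK 4,487,995.00
NOK 4,487,995.00 ÷ 12.406 = GBP 361,760.04
GBP 361,760.04 × 151.65 = JPY 54,860,910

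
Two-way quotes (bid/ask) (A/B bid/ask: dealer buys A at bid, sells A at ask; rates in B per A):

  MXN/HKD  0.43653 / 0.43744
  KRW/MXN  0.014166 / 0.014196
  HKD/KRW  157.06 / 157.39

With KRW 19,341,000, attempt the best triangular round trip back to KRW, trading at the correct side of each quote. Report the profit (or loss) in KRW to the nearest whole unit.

Net profit: KRW 447,702

Best loop KRW → HKD → MXN → KRW:
KRW 19,341,000 ÷ 157.39 (buy HKD at ask) = HKD 122,885.83
HKD 122,885.83 ÷ 0.43744 (buy MXN at ask) = MXN 280,920.41
MXN 280,920.41 ÷ 0.014196 (buy KRW at ask) = KRW 19,788,702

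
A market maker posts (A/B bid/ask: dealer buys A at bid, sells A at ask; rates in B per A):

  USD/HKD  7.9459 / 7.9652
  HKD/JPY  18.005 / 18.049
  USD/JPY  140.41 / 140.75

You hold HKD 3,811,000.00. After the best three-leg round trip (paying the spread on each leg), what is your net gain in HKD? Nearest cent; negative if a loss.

Best loop HKD → JPY → USD → HKD:
HKD 3,811,000.00 × 18.005 (sell HKD at bid) = JPY 68,617,055
JPY 68,617,055 ÷ 140.75 (buy USD at ask) = USD 487,510.16
USD 487,510.16 × 7.9459 (sell USD at bid) = HKD 3,873,706.98

Net profit: HKD 62,706.98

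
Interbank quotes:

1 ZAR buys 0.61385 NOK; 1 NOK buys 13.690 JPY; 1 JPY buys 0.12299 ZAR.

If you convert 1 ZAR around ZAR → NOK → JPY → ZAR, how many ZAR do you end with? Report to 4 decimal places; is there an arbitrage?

1.0336 (arbitrage exists)

Around ZAR → NOK → JPY → ZAR: 1 × 0.61385 × 13.690 × 0.12299 = 1.033560
Product > 1; profitable direction is ZAR → NOK → JPY → ZAR.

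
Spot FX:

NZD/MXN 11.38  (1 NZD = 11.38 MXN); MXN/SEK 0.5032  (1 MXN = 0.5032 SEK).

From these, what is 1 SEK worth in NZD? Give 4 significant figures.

SEK/NZD = 0.1746

1 SEK ÷ 0.5032 = 1.98728 MXN
1.98728 MXN ÷ 11.38 = 0.174629 NZD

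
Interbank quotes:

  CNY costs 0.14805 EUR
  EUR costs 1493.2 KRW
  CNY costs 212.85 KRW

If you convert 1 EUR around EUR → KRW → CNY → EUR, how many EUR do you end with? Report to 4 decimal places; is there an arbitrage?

1.0386 (arbitrage exists)

Around EUR → KRW → CNY → EUR: 1 × 1493.2 ÷ 212.85 × 0.14805 = 1.038611
Product > 1; profitable direction is EUR → KRW → CNY → EUR.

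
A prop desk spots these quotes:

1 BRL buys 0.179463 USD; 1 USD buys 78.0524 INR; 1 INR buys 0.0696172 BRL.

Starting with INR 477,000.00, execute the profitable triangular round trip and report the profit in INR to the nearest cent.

Profitable loop is INR → USD → BRL → INR:
INR 477,000.00 ÷ 78.0524 = USD 6,111.28
USD 6,111.28 ÷ 0.179463 = BRL 34,053.14
BRL 34,053.14 ÷ 0.0696172 = INR 489,148.41
Profit = INR 489,148.41 − INR 477,000.00

Profit: INR 12,148.41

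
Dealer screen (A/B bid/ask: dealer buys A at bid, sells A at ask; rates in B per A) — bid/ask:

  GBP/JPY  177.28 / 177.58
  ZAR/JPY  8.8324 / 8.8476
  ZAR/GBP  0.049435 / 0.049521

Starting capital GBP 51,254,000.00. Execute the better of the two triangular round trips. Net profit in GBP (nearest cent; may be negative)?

Net profit: GBP 224,162.44

Best loop GBP → ZAR → JPY → GBP:
GBP 51,254,000.00 ÷ 0.049521 (buy ZAR at ask) = ZAR 1,034,995,254.54
ZAR 1,034,995,254.54 × 8.8324 (sell ZAR at bid) = JPY 9,141,492,086
JPY 9,141,492,086 ÷ 177.58 (buy GBP at ask) = GBP 51,478,162.44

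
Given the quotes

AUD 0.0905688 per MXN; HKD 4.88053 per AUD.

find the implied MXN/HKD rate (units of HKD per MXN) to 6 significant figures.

MXN/HKD = 0.442024

1 MXN × 0.0905688 = 0.0905688 AUD
0.0905688 AUD × 4.88053 = 0.442024 HKD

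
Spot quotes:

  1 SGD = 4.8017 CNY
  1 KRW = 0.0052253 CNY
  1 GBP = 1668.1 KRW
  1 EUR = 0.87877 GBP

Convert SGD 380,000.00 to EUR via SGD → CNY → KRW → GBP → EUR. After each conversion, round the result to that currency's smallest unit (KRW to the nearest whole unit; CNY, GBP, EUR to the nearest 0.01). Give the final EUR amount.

SGD 380,000.00 × 4.8017 = CNY 1,824,646.00
CNY 1,824,646.00 ÷ 0.0052253 = KRW 349,194,496
KRW 349,194,496 ÷ 1668.1 = GBP 209,336.67
GBP 209,336.67 ÷ 0.87877 = EUR 238,215.54

EUR 238,215.54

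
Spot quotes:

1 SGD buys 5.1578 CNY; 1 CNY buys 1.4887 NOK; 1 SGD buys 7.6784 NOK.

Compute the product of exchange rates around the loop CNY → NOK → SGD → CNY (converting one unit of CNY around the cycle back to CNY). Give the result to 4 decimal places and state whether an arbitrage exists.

Around CNY → NOK → SGD → CNY: 1 × 1.4887 ÷ 7.6784 × 5.1578 = 1.000002
Product ≈ 1 (deviation 0.000%, within rounding noise).

1.0000 (no arbitrage)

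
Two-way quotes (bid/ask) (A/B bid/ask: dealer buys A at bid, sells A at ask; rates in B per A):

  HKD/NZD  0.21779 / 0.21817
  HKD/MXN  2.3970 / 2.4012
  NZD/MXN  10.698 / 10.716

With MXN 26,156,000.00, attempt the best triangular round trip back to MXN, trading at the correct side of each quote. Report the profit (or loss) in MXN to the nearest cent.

Best loop MXN → NZD → HKD → MXN:
MXN 26,156,000.00 ÷ 10.716 (buy NZD at ask) = NZD 2,440,836.13
NZD 2,440,836.13 ÷ 0.21817 (buy HKD at ask) = HKD 11,187,771.61
HKD 11,187,771.61 × 2.3970 (sell HKD at bid) = MXN 26,817,088.56

Net profit: MXN 661,088.56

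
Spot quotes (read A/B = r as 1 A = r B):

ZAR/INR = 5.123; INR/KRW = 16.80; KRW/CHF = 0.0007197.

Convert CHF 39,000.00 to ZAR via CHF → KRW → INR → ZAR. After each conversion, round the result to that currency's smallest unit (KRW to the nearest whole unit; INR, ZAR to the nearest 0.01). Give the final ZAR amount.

ZAR 629,621.39

CHF 39,000.00 ÷ 0.0007197 = KRW 54,189,246
KRW 54,189,246 ÷ 16.80 = INR 3,225,550.36
INR 3,225,550.36 ÷ 5.123 = ZAR 629,621.39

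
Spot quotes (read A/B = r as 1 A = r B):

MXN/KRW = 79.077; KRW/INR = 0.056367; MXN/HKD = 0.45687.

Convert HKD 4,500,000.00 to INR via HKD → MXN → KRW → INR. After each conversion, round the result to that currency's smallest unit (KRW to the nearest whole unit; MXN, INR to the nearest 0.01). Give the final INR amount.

INR 43,903,078.91

HKD 4,500,000.00 ÷ 0.45687 = MXN 9,849,629.00
MXN 9,849,629.00 × 79.077 = KRW 778,879,112
KRW 778,879,112 × 0.056367 = INR 43,903,078.91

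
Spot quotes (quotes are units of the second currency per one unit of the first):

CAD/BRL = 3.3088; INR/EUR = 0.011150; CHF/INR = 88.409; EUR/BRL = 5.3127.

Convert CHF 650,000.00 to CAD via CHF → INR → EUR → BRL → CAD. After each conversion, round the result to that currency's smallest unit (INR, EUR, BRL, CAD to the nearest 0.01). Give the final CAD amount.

CAD 1,028,796.50

CHF 650,000.00 × 88.409 = INR 57,465,850.00
INR 57,465,850.00 × 0.011150 = EUR 640,744.23
EUR 640,744.23 × 5.3127 = BRL 3,404,081.87
BRL 3,404,081.87 ÷ 3.3088 = CAD 1,028,796.50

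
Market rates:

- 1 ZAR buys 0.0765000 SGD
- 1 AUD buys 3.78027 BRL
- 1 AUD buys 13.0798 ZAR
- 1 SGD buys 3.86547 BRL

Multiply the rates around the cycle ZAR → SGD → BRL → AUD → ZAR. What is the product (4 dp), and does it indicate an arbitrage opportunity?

Around ZAR → SGD → BRL → AUD → ZAR: 1 × 0.0765000 × 3.86547 ÷ 3.78027 × 13.0798 = 1.023156
Product > 1; profitable direction is ZAR → SGD → BRL → AUD → ZAR.

1.0232 (arbitrage exists)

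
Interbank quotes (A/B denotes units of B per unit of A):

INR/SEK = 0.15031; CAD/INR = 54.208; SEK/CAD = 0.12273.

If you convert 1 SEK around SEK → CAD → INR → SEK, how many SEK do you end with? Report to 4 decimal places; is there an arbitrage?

Around SEK → CAD → INR → SEK: 1 × 0.12273 × 54.208 × 0.15031 = 1.000005
Product ≈ 1 (deviation 0.000%, within rounding noise).

1.0000 (no arbitrage)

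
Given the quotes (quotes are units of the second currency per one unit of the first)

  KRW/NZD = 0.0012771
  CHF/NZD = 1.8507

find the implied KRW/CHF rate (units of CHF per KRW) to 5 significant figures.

1 KRW × 0.0012771 = 0.0012771 NZD
0.0012771 NZD ÷ 1.8507 = 0.000690063 CHF

KRW/CHF = 0.00069006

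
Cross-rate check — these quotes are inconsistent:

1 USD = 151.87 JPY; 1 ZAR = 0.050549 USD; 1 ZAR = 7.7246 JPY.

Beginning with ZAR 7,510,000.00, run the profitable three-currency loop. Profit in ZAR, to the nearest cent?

Profitable loop is ZAR → JPY → USD → ZAR:
ZAR 7,510,000.00 × 7.7246 = JPY 58,011,746
JPY 58,011,746 ÷ 151.87 = USD 381,982.92
USD 381,982.92 ÷ 0.050549 = ZAR 7,556,685.98
Profit = ZAR 7,556,685.98 − ZAR 7,510,000.00

Profit: ZAR 46,685.98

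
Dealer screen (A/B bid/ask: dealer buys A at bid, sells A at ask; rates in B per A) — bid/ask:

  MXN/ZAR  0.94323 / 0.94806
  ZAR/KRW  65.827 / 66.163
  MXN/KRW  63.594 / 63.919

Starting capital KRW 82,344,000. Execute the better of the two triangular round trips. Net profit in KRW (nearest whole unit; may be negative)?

Best loop KRW → ZAR → MXN → KRW:
KRW 82,344,000 ÷ 66.163 (buy ZAR at ask) = ZAR 1,244,562.67
ZAR 1,244,562.67 ÷ 0.94806 (buy MXN at ask) = MXN 1,312,746.74
MXN 1,312,746.74 × 63.594 (sell MXN at bid) = KRW 83,482,816

Net profit: KRW 1,138,816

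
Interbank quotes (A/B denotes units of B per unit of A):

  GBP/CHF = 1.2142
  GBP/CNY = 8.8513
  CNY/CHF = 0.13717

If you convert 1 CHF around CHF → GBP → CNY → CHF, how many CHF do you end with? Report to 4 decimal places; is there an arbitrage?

0.9999 (no arbitrage)

Around CHF → GBP → CNY → CHF: 1 ÷ 1.2142 × 8.8513 × 0.13717 = 0.999945
Product ≈ 1 (deviation 0.006%, within rounding noise).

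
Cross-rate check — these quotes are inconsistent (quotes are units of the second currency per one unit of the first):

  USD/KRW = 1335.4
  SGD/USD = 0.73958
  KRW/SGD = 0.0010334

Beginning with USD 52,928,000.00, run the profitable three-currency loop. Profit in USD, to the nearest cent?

Profit: USD 1,091,488.91

Profitable loop is USD → KRW → SGD → USD:
USD 52,928,000.00 × 1335.4 = KRW 70,680,051,200
KRW 70,680,051,200 × 0.0010334 = SGD 73,040,764.91
SGD 73,040,764.91 × 0.73958 = USD 54,019,488.91
Profit = USD 54,019,488.91 − USD 52,928,000.00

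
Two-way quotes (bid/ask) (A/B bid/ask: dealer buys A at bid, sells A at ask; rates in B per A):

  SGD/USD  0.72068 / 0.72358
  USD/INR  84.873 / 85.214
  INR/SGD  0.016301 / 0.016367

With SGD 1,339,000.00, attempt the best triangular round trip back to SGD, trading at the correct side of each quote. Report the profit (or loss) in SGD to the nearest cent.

Net result: SGD -3,921.36 (no profitable arbitrage after spreads)

Best loop SGD → USD → INR → SGD:
SGD 1,339,000.00 × 0.72068 (sell SGD at bid) = USD 964,990.52
USD 964,990.52 × 84.873 (sell USD at bid) = INR 81,901,640.40
INR 81,901,640.40 × 0.016301 (sell INR at bid) = SGD 1,335,078.64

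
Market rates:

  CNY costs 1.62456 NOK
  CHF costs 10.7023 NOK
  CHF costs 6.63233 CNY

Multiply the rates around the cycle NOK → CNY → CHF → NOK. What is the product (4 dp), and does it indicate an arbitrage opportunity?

0.9933 (arbitrage exists)

Around NOK → CNY → CHF → NOK: 1 ÷ 1.62456 ÷ 6.63233 × 10.7023 = 0.993288
Product < 1; profitable direction is NOK → CHF → CNY → NOK.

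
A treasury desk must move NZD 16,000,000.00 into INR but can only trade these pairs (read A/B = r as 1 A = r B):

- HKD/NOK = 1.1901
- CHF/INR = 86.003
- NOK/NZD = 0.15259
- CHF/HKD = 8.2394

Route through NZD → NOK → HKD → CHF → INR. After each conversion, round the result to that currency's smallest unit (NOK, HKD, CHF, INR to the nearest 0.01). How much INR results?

INR 919,662,478.91

NZD 16,000,000.00 ÷ 0.15259 = NOK 104,856,150.47
NOK 104,856,150.47 ÷ 1.1901 = HKD 88,107,008.21
HKD 88,107,008.21 ÷ 8.2394 = CHF 10,693,376.73
CHF 10,693,376.73 × 86.003 = INR 919,662,478.91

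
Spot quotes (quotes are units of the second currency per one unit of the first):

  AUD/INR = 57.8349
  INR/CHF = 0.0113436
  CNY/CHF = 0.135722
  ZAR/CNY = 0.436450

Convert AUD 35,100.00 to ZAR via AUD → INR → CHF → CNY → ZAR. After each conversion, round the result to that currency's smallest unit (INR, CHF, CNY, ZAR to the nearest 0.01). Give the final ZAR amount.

AUD 35,100.00 × 57.8349 = INR 2,030,004.99
INR 2,030,004.99 × 0.0113436 = CHF 23,027.56
CHF 23,027.56 ÷ 0.135722 = CNY 169,667.11
CNY 169,667.11 ÷ 0.436450 = ZAR 388,743.52

ZAR 388,743.52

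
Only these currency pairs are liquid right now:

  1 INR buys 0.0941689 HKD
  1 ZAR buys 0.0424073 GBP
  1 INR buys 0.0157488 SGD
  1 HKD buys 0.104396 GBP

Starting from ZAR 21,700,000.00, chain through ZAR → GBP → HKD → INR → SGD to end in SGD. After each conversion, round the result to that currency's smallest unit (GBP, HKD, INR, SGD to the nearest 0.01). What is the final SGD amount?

ZAR 21,700,000.00 × 0.0424073 = GBP 920,238.41
GBP 920,238.41 ÷ 0.104396 = HKD 8,814,881.89
HKD 8,814,881.89 ÷ 0.0941689 = INR 93,607,145.14
INR 93,607,145.14 × 0.0157488 = SGD 1,474,200.21

SGD 1,474,200.21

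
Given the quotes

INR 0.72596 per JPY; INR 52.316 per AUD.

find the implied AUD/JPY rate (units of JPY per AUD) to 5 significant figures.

AUD/JPY = 72.065

1 AUD × 52.316 = 52.316 INR
52.316 INR ÷ 0.72596 = 72.0646 JPY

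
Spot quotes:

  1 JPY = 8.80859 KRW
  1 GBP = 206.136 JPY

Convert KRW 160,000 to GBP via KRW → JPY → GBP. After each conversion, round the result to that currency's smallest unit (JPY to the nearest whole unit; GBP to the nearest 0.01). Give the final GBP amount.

KRW 160,000 ÷ 8.80859 = JPY 18,164
JPY 18,164 ÷ 206.136 = GBP 88.12

GBP 88.12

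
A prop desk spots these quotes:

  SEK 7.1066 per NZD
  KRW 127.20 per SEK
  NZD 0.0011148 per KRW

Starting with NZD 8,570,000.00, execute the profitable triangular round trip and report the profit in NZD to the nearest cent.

Profitable loop is NZD → SEK → KRW → NZD:
NZD 8,570,000.00 × 7.1066 = SEK 60,903,562.00
SEK 60,903,562.00 × 127.20 = KRW 7,746,933,086
KRW 7,746,933,086 × 0.0011148 = NZD 8,636,281.00
Profit = NZD 8,636,281.00 − NZD 8,570,000.00

Profit: NZD 66,281.00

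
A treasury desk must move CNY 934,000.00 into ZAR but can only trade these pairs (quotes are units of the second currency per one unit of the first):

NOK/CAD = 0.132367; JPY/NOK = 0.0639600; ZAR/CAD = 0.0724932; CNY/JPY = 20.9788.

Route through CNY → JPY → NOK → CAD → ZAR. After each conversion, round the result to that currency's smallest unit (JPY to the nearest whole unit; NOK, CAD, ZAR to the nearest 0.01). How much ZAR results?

CNY 934,000.00 × 20.9788 = JPY 19,594,199
JPY 19,594,199 × 0.0639600 = NOK 1,253,244.97
NOK 1,253,244.97 × 0.132367 = CAD 165,888.28
CAD 165,888.28 ÷ 0.0724932 = ZAR 2,288,328.84

ZAR 2,288,328.84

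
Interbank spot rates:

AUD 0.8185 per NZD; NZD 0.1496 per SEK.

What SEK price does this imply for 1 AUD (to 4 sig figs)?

1 AUD ÷ 0.8185 = 1.22175 NZD
1.22175 NZD ÷ 0.1496 = 8.16676 SEK

AUD/SEK = 8.167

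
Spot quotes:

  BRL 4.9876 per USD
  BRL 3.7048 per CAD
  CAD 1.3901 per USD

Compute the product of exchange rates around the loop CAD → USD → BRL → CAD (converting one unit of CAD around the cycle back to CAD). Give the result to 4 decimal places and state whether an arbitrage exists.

Around CAD → USD → BRL → CAD: 1 ÷ 1.3901 × 4.9876 ÷ 3.7048 = 0.968458
Product < 1; profitable direction is CAD → BRL → USD → CAD.

0.9685 (arbitrage exists)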